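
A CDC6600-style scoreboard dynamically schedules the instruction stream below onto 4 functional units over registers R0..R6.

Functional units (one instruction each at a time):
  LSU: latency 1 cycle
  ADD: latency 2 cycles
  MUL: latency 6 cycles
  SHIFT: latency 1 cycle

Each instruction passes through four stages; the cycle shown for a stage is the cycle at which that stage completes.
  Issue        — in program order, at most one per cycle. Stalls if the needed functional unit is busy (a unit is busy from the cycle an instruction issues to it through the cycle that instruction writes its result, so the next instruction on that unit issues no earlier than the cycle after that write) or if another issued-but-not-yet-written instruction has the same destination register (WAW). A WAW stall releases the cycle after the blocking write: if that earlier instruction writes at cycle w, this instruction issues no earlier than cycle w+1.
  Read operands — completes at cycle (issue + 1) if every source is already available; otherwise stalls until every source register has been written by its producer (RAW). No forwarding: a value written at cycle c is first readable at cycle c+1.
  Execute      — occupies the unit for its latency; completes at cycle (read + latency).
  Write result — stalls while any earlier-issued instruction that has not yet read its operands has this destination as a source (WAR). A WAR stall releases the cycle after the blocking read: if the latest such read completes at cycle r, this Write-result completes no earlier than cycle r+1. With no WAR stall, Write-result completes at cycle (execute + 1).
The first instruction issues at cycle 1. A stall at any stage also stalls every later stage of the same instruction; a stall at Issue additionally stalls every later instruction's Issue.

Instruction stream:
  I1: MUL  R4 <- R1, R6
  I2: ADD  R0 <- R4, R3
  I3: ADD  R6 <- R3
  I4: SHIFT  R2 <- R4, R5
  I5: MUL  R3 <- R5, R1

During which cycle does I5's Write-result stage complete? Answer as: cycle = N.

1) issue 1, read 2, done 8, write 9
2) issue 2, read 10, done 12, write 13  <RAW R4: wait I1 write@9>
3) issue 14, read 15, done 17, write 18  <struct: ADD busy until I2 writes@13>
4) issue 15, read 16, done 17, write 18
5) issue 16, read 17, done 23, write 24

cycle = 24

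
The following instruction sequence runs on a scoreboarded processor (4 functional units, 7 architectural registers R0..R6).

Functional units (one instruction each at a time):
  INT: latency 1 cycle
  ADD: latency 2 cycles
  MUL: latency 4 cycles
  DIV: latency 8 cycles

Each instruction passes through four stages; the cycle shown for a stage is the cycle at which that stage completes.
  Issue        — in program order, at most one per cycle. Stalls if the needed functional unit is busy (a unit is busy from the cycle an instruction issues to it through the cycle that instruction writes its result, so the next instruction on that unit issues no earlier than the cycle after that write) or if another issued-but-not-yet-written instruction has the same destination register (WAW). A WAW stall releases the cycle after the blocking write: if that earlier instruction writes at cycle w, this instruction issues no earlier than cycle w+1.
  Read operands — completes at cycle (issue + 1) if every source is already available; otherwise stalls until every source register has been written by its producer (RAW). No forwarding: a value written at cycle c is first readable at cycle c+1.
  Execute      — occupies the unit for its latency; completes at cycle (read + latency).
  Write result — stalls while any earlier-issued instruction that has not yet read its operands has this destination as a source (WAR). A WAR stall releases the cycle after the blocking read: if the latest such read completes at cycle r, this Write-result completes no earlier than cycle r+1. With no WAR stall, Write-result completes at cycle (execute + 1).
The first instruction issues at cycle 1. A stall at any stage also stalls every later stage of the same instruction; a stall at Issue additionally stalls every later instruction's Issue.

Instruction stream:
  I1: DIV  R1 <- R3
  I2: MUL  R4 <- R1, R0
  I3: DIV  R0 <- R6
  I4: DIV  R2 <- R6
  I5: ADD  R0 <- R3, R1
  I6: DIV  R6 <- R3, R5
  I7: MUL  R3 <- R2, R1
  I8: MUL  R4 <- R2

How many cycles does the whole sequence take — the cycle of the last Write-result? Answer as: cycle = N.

cycle = 48

t=1  I1 dispatched to DIV
t=2  I1 operands ready; I2 dispatched to MUL
t=10  I1 complete
t=11  R1←I1
t=12  I2 operands ready; I3 dispatched to DIV
t=13  I3 operands ready
t=16  I2 complete
t=17  R4←I2
t=21  I3 complete
t=22  R0←I3
t=23  I4 dispatched to DIV
t=24  I4 operands ready; I5 dispatched to ADD
t=25  I5 operands ready
t=27  I5 complete
t=28  R0←I5
t=32  I4 complete
t=33  R2←I4
t=34  I6 dispatched to DIV
t=35  I6 operands ready; I7 dispatched to MUL
t=36  I7 operands ready
t=40  I7 complete
t=41  R3←I7
t=42  I8 dispatched to MUL
t=43  I6 complete; I8 operands ready
t=44  R6←I6
t=47  I8 complete
t=48  R4←I8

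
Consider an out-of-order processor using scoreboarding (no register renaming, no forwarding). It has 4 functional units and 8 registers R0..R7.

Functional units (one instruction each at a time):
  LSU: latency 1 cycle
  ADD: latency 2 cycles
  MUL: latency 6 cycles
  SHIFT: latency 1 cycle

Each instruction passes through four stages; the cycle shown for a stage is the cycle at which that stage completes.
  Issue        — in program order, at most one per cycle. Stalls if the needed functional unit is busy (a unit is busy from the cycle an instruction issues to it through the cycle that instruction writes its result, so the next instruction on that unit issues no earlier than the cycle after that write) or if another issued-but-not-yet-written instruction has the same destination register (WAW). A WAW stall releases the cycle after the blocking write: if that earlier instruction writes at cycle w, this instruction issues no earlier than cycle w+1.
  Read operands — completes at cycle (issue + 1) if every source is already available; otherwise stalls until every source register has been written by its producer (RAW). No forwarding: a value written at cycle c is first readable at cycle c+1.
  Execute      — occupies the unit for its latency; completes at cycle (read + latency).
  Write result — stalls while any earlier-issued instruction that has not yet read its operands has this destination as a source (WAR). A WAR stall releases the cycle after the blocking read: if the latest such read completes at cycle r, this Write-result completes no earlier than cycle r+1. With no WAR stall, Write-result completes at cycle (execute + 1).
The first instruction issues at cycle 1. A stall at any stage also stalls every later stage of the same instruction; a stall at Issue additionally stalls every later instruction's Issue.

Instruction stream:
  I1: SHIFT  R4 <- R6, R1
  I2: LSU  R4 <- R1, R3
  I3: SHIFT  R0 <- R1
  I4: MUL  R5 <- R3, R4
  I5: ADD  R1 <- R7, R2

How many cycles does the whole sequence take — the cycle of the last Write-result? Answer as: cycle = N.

t=1  issue I1 (SHIFT)
t=2  I1 read-ops
t=3  I1 finished on SHIFT
t=4  I1→R4
t=5  issue I2 (LSU)
t=6  I2 read-ops · issue I3 (SHIFT)
t=7  I2 finished on LSU · I3 read-ops · issue I4 (MUL)
t=8  I2→R4 · I3 finished on SHIFT · issue I5 (ADD)
t=9  I3→R0 · I4 read-ops · I5 read-ops
t=11  I5 finished on ADD
t=12  I5→R1
t=15  I4 finished on MUL
t=16  I4→R5

cycle = 16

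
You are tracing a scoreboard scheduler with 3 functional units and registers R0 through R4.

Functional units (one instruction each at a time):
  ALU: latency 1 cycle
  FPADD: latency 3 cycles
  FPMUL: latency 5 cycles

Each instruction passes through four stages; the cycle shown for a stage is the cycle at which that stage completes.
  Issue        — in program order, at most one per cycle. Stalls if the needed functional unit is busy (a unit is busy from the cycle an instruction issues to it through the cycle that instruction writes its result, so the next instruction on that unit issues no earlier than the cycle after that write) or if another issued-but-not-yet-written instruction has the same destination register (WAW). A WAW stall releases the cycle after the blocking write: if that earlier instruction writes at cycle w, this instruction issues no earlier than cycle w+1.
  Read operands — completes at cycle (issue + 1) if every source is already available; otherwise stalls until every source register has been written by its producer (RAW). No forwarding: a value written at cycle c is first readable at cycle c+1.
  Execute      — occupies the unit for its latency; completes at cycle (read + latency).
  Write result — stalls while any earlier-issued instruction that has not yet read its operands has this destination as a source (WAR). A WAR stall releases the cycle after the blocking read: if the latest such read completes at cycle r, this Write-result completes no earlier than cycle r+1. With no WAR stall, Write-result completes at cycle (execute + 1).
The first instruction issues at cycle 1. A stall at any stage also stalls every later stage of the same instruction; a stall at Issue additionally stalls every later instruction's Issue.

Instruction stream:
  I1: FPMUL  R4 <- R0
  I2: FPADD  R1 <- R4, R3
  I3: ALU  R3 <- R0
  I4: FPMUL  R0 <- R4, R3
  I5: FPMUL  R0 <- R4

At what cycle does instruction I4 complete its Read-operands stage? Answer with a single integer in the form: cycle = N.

I1 -> (1, 2, 7, 8)
I2 -> (2, 9, 12, 13)  // RAW R4: wait I1 write@8
I3 -> (3, 4, 5, 10)  // WAR R3: wait I2 read@9
I4 -> (9, 11, 16, 17)  // struct: FPMUL busy until I1 writes@8, RAW R3: wait I3 write@10
I5 -> (18, 19, 24, 25)  // struct: FPMUL busy until I4 writes@17

cycle = 11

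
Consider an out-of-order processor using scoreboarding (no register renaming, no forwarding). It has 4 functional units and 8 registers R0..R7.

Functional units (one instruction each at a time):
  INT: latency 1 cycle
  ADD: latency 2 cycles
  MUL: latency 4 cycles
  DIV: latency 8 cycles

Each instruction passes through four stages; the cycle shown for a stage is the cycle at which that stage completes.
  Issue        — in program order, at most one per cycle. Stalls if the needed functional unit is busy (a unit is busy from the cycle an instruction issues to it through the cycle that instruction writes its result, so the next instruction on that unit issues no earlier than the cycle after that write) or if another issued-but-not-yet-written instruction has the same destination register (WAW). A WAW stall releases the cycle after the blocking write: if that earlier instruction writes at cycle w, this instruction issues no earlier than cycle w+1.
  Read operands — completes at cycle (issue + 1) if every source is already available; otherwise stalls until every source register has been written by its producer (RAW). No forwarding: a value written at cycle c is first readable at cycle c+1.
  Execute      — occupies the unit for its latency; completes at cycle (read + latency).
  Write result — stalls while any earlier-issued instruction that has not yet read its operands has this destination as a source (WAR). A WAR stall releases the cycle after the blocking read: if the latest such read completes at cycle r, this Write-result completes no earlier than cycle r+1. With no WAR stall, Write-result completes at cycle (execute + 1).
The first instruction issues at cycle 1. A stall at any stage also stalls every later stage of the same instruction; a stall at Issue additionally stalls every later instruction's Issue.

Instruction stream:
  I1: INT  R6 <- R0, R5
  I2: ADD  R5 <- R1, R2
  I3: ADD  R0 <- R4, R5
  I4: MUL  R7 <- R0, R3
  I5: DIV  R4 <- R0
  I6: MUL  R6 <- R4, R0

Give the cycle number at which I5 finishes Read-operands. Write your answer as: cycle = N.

I1  is:1  ro:2  ex:3  wr:4
I2  is:2  ro:3  ex:5  wr:6
I3  is:7  ro:8  ex:10  wr:11  — struct: ADD busy until I2 writes@6
I4  is:8  ro:12  ex:16  wr:17  — RAW R0: wait I3 write@11
I5  is:9  ro:12  ex:20  wr:21  — RAW R0: wait I3 write@11
I6  is:18  ro:22  ex:26  wr:27  — struct: MUL busy until I4 writes@17, RAW R4: wait I5 write@21

cycle = 12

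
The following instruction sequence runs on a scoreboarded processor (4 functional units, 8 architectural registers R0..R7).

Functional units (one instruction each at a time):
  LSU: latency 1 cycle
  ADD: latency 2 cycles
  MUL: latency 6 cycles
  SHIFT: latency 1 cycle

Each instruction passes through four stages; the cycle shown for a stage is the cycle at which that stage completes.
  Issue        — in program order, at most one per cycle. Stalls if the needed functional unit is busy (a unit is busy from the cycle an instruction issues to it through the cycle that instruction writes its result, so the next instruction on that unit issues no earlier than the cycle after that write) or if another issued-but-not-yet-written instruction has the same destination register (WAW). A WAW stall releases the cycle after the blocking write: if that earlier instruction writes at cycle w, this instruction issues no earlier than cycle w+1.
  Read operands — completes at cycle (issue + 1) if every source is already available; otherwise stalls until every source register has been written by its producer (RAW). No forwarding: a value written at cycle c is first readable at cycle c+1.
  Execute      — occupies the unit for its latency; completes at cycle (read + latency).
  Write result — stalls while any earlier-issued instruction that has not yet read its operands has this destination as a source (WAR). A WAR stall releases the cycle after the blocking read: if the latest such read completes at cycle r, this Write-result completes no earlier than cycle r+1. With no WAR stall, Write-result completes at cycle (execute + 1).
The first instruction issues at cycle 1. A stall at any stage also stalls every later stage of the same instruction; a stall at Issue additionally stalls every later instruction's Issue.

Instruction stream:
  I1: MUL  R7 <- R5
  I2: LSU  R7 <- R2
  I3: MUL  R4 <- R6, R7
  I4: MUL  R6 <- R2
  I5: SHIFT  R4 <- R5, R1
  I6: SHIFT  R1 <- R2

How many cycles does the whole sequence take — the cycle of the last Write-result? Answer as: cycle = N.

1) issue 1, read 2, done 8, write 9
2) issue 10, read 11, done 12, write 13  <WAW R7: wait I1 write@9>
3) issue 11, read 14, done 20, write 21  <RAW R7: wait I2 write@13>
4) issue 22, read 23, done 29, write 30  <struct: MUL busy until I3 writes@21>
5) issue 23, read 24, done 25, write 26
6) issue 27, read 28, done 29, write 30  <struct: SHIFT busy until I5 writes@26>

cycle = 30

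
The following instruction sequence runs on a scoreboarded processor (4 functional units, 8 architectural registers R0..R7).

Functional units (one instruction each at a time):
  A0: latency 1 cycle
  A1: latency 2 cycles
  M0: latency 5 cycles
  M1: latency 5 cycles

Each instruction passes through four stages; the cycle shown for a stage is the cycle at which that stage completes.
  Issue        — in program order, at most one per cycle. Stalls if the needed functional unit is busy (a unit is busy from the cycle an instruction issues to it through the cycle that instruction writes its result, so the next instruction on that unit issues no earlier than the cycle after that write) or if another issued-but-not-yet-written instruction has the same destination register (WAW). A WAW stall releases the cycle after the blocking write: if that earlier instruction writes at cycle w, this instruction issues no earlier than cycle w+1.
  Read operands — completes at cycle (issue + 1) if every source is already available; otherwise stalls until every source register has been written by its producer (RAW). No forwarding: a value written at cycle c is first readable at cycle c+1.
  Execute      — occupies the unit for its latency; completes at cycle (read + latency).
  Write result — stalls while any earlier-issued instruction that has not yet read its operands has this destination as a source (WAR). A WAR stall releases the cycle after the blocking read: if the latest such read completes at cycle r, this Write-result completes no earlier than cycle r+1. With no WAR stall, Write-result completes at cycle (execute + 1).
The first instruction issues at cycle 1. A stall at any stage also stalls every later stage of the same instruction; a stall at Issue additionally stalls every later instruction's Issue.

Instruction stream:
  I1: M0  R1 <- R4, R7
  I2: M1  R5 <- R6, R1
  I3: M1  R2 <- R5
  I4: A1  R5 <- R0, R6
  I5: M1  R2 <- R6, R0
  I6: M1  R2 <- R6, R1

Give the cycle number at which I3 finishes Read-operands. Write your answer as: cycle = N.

cycle = 17

cycle 1: I1 issues→M0
cycle 2: I1 reads | I2 issues→M1
cycle 7: I1 exec-done
cycle 8: I1 writes R1
cycle 9: I2 reads
cycle 14: I2 exec-done
cycle 15: I2 writes R5
cycle 16: I3 issues→M1
cycle 17: I3 reads | I4 issues→A1
cycle 18: I4 reads
cycle 20: I4 exec-done
cycle 21: I4 writes R5
cycle 22: I3 exec-done
cycle 23: I3 writes R2
cycle 24: I5 issues→M1
cycle 25: I5 reads
cycle 30: I5 exec-done
cycle 31: I5 writes R2
cycle 32: I6 issues→M1
cycle 33: I6 reads
cycle 38: I6 exec-done
cycle 39: I6 writes R2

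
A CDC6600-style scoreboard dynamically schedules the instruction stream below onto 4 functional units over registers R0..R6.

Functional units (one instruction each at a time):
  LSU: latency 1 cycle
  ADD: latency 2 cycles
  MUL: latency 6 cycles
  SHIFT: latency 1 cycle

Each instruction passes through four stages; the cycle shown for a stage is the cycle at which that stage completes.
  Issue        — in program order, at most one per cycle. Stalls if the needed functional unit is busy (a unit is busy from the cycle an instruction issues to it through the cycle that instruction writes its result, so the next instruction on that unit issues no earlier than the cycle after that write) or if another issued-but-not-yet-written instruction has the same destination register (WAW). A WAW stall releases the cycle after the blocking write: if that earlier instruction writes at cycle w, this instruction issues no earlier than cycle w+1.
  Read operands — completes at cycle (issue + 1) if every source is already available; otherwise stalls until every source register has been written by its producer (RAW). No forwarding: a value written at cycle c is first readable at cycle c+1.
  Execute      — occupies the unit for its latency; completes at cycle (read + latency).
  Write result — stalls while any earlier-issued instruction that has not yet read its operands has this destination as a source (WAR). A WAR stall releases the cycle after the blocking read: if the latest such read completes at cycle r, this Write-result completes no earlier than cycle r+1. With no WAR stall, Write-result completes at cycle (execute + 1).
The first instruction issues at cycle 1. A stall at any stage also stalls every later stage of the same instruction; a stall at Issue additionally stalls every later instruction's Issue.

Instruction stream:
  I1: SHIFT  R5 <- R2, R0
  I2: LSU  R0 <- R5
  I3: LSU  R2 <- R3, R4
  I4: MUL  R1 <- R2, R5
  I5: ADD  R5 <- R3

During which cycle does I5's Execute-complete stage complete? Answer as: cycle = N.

[1] I1 issues→SHIFT
[2] I1 reads | I2 issues→LSU
[3] I1 exec-done
[4] I1 writes R5
[5] I2 reads
[6] I2 exec-done
[7] I2 writes R0
[8] I3 issues→LSU
[9] I3 reads | I4 issues→MUL
[10] I3 exec-done | I5 issues→ADD
[11] I3 writes R2 | I5 reads
[12] I4 reads
[13] I5 exec-done
[14] I5 writes R5
[18] I4 exec-done
[19] I4 writes R1

cycle = 13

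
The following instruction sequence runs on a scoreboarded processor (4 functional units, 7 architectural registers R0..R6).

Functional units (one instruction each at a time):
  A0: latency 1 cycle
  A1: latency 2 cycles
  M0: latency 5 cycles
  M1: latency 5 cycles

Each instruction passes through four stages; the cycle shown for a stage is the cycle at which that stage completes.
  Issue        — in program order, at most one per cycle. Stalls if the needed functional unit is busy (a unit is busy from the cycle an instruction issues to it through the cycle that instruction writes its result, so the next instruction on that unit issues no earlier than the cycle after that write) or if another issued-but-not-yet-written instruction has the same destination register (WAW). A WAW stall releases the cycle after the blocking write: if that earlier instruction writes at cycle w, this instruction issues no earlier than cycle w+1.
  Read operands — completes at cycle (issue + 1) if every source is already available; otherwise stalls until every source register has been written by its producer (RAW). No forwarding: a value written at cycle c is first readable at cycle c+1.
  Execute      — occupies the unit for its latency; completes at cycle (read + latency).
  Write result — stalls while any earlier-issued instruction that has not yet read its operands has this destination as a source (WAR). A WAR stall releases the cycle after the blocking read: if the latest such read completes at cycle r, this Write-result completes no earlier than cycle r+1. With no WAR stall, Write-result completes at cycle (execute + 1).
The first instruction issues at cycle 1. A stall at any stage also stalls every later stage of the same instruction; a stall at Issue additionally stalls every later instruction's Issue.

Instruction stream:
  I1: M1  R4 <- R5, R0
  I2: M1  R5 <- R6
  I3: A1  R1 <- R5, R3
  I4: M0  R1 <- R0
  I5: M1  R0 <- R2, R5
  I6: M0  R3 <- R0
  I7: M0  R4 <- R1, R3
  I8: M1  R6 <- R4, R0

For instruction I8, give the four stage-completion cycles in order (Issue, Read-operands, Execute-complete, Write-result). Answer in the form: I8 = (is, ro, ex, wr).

[I1] 1/2/7/8
[I2] 9/10/15/16  (struct: M1 busy until I1 writes@8)
[I3] 10/17/19/20  (RAW R5: wait I2 write@16)
[I4] 21/22/27/28  (WAW R1: wait I3 write@20)
[I5] 22/23/28/29
[I6] 29/30/35/36  (struct: M0 busy until I4 writes@28)
[I7] 37/38/43/44  (struct: M0 busy until I6 writes@36)
[I8] 38/45/50/51  (RAW R4: wait I7 write@44)

I8 = (38, 45, 50, 51)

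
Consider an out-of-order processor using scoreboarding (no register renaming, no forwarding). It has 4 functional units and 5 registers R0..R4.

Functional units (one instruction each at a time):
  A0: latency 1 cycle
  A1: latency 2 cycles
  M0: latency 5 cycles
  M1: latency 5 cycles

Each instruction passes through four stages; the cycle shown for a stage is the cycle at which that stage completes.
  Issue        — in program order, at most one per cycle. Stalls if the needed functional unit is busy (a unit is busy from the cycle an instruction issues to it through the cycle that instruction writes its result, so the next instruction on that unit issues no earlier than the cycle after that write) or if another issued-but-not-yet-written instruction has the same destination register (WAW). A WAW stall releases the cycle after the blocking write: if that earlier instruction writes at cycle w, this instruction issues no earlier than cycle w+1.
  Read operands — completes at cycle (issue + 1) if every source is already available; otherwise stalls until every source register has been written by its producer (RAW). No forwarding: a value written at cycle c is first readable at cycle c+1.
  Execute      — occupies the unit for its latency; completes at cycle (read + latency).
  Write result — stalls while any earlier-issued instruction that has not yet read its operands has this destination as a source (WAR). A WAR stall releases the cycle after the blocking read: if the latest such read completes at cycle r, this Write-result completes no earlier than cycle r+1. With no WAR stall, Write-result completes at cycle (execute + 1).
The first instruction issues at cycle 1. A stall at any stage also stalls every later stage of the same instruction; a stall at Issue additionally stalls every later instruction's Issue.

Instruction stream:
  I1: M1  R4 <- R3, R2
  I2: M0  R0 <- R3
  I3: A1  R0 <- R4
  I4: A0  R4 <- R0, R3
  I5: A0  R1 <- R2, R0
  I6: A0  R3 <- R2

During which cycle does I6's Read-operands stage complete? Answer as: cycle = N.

t=1  I1 dispatched to M1
t=2  I1 operands ready · I2 dispatched to M0
t=3  I2 operands ready
t=7  I1 complete
t=8  R4←I1 · I2 complete
t=9  R0←I2
t=10  I3 dispatched to A1
t=11  I3 operands ready · I4 dispatched to A0
t=13  I3 complete
t=14  R0←I3
t=15  I4 operands ready
t=16  I4 complete
t=17  R4←I4
t=18  I5 dispatched to A0
t=19  I5 operands ready
t=20  I5 complete
t=21  R1←I5
t=22  I6 dispatched to A0
t=23  I6 operands ready
t=24  I6 complete
t=25  R3←I6

cycle = 23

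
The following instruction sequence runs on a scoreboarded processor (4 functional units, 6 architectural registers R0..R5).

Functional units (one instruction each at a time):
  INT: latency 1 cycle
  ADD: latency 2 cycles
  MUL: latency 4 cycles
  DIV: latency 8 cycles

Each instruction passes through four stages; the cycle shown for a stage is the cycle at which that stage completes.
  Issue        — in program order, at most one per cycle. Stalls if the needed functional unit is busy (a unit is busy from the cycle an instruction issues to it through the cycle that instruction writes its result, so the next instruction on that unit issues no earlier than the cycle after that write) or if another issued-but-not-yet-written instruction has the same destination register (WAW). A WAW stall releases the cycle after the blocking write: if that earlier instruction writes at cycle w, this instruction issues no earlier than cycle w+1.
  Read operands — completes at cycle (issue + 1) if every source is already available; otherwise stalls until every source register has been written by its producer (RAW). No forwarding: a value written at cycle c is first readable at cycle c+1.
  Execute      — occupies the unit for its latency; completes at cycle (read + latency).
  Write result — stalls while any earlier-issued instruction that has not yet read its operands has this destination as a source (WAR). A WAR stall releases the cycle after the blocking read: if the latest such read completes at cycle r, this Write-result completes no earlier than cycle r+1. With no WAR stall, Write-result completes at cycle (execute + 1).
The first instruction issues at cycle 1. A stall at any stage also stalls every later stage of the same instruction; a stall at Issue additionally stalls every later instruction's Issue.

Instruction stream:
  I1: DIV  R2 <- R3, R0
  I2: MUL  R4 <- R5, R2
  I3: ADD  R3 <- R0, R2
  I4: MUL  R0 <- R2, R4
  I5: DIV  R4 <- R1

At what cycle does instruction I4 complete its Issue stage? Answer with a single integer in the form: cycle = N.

cycle = 18

[I1] 1/2/10/11
[I2] 2/12/16/17  (RAW R2: wait I1 write@11)
[I3] 3/12/14/15  (RAW R2: wait I1 write@11)
[I4] 18/19/23/24  (struct: MUL busy until I2 writes@17)
[I5] 19/20/28/29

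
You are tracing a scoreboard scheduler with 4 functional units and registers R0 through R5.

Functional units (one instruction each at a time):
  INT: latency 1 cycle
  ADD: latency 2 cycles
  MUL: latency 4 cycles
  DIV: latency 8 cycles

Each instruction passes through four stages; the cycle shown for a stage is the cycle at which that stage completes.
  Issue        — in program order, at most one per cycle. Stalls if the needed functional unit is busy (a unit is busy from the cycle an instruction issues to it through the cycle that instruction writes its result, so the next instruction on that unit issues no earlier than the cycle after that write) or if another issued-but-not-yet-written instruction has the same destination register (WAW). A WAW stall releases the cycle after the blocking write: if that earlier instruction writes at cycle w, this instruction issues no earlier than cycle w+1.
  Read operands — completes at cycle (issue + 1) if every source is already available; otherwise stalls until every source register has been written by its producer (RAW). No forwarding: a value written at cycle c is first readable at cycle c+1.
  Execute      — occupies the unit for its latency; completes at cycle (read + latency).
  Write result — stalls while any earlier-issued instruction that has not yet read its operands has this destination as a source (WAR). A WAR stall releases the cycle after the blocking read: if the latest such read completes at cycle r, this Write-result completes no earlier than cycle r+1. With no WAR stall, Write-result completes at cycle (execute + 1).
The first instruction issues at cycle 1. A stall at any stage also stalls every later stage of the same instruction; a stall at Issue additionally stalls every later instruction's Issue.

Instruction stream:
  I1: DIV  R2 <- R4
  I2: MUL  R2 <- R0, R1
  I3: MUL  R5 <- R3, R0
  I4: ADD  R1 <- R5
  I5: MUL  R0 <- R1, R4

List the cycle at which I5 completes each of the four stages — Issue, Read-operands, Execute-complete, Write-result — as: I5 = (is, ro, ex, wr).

I5 = (26, 30, 34, 35)

I1  is:1  ro:2  ex:10  wr:11
I2  is:12  ro:13  ex:17  wr:18  — WAW R2: wait I1 write@11
I3  is:19  ro:20  ex:24  wr:25  — struct: MUL busy until I2 writes@18
I4  is:20  ro:26  ex:28  wr:29  — RAW R5: wait I3 write@25
I5  is:26  ro:30  ex:34  wr:35  — struct: MUL busy until I3 writes@25, RAW R1: wait I4 write@29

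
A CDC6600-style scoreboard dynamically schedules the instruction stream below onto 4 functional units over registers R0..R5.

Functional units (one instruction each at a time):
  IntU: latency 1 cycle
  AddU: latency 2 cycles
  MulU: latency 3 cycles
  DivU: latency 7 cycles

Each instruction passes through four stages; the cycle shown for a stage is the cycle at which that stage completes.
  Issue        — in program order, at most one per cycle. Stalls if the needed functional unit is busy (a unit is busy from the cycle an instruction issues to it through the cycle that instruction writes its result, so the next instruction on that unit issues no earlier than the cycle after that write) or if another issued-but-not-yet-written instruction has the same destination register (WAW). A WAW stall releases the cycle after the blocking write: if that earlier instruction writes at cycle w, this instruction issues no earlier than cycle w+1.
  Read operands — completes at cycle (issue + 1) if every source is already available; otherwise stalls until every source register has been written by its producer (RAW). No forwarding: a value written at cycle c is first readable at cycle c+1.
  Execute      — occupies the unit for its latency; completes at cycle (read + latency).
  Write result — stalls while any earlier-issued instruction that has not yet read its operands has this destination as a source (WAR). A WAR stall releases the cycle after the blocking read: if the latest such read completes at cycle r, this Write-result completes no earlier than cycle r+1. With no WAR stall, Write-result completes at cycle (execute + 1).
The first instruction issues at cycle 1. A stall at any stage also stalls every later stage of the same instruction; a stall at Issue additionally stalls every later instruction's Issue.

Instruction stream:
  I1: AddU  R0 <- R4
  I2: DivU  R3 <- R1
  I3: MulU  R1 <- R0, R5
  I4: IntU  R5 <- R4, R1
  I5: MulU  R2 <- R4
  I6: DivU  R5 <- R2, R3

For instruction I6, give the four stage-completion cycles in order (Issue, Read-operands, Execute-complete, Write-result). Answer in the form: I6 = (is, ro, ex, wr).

I6 = (14, 17, 24, 25)

c1: issue I1 (AddU)
c2: I1 read-ops, issue I2 (DivU)
c3: I2 read-ops, issue I3 (MulU)
c4: I1 finished on AddU, issue I4 (IntU)
c5: I1→R0
c6: I3 read-ops
c9: I3 finished on MulU
c10: I2 finished on DivU, I3→R1
c11: I2→R3, I4 read-ops, issue I5 (MulU)
c12: I4 finished on IntU, I5 read-ops
c13: I4→R5
c14: issue I6 (DivU)
c15: I5 finished on MulU
c16: I5→R2
c17: I6 read-ops
c24: I6 finished on DivU
c25: I6→R5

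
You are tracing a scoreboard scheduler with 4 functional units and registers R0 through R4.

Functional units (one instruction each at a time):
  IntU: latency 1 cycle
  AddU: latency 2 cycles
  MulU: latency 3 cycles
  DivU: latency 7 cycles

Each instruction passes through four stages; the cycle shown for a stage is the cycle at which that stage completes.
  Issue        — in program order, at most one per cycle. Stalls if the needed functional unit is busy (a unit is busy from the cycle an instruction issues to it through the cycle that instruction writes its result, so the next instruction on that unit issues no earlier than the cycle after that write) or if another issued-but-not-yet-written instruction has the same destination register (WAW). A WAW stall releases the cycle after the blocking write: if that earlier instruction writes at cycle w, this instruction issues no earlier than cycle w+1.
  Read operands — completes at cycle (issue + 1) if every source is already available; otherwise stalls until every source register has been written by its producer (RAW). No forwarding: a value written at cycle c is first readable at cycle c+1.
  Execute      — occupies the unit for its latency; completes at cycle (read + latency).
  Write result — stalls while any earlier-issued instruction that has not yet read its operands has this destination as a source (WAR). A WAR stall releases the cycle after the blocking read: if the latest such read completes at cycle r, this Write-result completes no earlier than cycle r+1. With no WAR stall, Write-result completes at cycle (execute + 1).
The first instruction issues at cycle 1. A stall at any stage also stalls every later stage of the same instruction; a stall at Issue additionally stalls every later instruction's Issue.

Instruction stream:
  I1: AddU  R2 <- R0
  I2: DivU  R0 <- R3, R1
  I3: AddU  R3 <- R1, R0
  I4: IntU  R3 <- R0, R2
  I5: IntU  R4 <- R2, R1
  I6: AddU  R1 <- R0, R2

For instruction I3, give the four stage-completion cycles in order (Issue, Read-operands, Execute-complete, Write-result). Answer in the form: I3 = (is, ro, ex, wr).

I3 = (6, 12, 14, 15)

t=1  I1→AddU
t=2  I1 RO, I2→DivU
t=3  I2 RO
t=4  I1 EX
t=5  I1 WR R2
t=6  I3→AddU
t=10  I2 EX
t=11  I2 WR R0
t=12  I3 RO
t=14  I3 EX
t=15  I3 WR R3
t=16  I4→IntU
t=17  I4 RO
t=18  I4 EX
t=19  I4 WR R3
t=20  I5→IntU
t=21  I5 RO, I6→AddU
t=22  I5 EX, I6 RO
t=23  I5 WR R4
t=24  I6 EX
t=25  I6 WR R1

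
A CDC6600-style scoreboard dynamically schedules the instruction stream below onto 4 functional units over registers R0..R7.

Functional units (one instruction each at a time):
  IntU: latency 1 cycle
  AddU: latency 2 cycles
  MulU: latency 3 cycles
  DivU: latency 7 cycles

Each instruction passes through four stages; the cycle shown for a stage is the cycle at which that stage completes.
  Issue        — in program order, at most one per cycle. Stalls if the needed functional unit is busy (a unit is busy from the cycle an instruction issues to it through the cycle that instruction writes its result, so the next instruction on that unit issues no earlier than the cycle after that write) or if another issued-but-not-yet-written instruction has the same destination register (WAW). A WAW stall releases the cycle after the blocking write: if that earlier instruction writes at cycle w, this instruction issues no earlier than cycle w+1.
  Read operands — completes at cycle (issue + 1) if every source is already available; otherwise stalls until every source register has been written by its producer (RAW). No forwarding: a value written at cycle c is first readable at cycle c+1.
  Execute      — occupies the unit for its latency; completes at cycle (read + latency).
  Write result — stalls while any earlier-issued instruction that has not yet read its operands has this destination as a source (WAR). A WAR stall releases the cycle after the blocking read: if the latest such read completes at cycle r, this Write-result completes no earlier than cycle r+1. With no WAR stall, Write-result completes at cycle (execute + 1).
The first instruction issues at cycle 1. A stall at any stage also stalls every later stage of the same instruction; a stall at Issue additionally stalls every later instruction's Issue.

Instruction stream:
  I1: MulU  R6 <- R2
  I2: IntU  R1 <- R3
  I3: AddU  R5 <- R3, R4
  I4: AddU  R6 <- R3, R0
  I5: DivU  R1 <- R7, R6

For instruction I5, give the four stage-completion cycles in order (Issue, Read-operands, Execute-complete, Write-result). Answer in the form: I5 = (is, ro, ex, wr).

I5 = (9, 13, 20, 21)

[I1] 1/2/5/6
[I2] 2/3/4/5
[I3] 3/4/6/7
[I4] 8/9/11/12  (struct: AddU busy until I3 writes@7)
[I5] 9/13/20/21  (RAW R6: wait I4 write@12)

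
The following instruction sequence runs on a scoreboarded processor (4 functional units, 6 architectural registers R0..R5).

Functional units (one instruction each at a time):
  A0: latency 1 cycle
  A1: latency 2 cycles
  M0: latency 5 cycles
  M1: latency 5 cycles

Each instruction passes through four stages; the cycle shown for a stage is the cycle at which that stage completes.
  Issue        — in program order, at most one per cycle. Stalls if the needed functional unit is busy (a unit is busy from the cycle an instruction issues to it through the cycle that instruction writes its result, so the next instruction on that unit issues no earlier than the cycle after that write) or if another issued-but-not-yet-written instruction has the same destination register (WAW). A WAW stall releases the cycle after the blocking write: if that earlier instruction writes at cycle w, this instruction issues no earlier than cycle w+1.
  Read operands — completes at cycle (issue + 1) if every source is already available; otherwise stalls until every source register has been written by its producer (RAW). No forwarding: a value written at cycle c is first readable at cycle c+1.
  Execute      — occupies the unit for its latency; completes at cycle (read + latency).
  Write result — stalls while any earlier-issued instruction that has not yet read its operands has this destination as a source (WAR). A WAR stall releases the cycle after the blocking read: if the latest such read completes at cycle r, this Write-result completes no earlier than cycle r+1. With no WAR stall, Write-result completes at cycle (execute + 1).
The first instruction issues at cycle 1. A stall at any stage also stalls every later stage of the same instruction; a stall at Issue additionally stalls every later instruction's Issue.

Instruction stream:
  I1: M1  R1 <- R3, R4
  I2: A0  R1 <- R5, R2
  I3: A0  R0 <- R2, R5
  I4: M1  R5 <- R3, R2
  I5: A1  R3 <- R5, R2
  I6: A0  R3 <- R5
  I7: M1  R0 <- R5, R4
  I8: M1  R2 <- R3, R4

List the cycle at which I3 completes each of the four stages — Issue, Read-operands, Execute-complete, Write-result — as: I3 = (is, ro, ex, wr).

c1: issue I1 (M1)
c2: I1 read-ops
c7: I1 finished on M1
c8: I1→R1
c9: issue I2 (A0)
c10: I2 read-ops
c11: I2 finished on A0
c12: I2→R1
c13: issue I3 (A0)
c14: I3 read-ops · issue I4 (M1)
c15: I3 finished on A0 · I4 read-ops · issue I5 (A1)
c16: I3→R0
c20: I4 finished on M1
c21: I4→R5
c22: I5 read-ops
c24: I5 finished on A1
c25: I5→R3
c26: issue I6 (A0)
c27: I6 read-ops · issue I7 (M1)
c28: I6 finished on A0 · I7 read-ops
c29: I6→R3
c33: I7 finished on M1
c34: I7→R0
c35: issue I8 (M1)
c36: I8 read-ops
c41: I8 finished on M1
c42: I8→R2

I3 = (13, 14, 15, 16)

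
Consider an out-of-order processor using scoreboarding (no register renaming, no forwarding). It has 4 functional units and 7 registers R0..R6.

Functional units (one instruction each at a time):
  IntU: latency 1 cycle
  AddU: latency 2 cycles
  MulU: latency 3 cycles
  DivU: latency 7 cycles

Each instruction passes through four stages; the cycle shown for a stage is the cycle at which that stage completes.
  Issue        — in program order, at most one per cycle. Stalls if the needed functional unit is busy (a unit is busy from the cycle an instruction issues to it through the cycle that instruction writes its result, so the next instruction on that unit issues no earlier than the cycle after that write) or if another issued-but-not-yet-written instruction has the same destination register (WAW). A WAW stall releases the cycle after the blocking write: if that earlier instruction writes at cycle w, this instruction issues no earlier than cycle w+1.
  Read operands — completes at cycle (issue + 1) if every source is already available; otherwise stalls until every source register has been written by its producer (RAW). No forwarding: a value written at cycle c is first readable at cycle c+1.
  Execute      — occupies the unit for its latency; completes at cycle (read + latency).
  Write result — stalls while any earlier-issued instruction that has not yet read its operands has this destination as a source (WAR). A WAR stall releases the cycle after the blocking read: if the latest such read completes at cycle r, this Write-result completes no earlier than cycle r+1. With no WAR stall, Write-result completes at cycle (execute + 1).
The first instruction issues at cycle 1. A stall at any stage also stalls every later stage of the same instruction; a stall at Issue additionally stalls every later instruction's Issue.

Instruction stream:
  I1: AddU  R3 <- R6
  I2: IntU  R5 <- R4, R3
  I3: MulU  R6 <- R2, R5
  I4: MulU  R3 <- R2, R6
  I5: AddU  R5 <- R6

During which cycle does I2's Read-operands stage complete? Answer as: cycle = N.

t=1  I1 dispatched to AddU
t=2  I1 operands ready · I2 dispatched to IntU
t=3  I3 dispatched to MulU
t=4  I1 complete
t=5  R3←I1
t=6  I2 operands ready
t=7  I2 complete
t=8  R5←I2
t=9  I3 operands ready
t=12  I3 complete
t=13  R6←I3
t=14  I4 dispatched to MulU
t=15  I4 operands ready · I5 dispatched to AddU
t=16  I5 operands ready
t=18  I4 complete · I5 complete
t=19  R3←I4 · R5←I5

cycle = 6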